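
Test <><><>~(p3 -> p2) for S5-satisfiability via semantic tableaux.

1. <><><>~(p3 -> p2), u
2. <><>~(p3 -> p2), v
3. <>~(p3 -> p2), w
4. ~(p3 -> p2), x
5. p3, x
6. ~p2, x
Accessibility: uRu, uRv, uRw, uRx, vRu, vRv, vRw, vRx, wRu, wRv, wRw, wRx, xRu, xRv, xRw, xRx

Satisfiable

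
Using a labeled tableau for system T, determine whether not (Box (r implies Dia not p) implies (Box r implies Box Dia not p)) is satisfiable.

1. not (Box (r implies Dia not p) implies (Box r implies Box Dia not p)), w0
2. Box (r implies Dia not p), w0
3. not (Box r implies Box Dia not p), w0
4. Box r, w0
5. not Box Dia not p, w0
6. r implies Dia not p, w0
7. r, w0
8. Dia not p, w0
9. not Dia not p, w1
10. r implies Dia not p, w1
11. r, w1
12. p, w1
13. Dia not p, w1
14. not p, w2
15. r implies Dia not p, w2
16. r, w2
17. Dia not p, w2
18. not p, w3
19. p, w3
Accessibility: w0Rw0, w0Rw1, w0Rw2, w1Rw1, w1Rw3, w2Rw2, w3Rw3
Branch closes: p and not p both at w3.
Every branch closes; the branch above is one of them.

Unsatisfiable (every branch closes)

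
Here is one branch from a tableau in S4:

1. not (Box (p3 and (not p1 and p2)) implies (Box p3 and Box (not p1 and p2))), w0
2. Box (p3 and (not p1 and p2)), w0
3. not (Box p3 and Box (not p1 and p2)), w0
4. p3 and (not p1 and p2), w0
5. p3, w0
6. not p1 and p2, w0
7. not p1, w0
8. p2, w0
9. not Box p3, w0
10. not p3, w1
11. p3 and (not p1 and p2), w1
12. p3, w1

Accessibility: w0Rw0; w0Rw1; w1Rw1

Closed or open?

Both p3 and not p3 appear at w1.

Closed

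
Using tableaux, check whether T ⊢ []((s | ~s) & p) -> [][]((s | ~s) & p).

Tableau for the negation ~([]((s | ~s) & p) -> [][]((s | ~s) & p)):
1. ~([]((s | ~s) & p) -> [][]((s | ~s) & p)), 0
2. []((s | ~s) & p), 0   [~->-rule on 1]
3. ~[][]((s | ~s) & p), 0   [~->-rule on 1]
4. (s | ~s) & p, 0   [[]-rule on 2 via 0R0]
5. s | ~s, 0   [&-rule on 4]
6. p, 0   [&-rule on 4]
7. ~s, 0   [|-rule on 5 (branches; this branch)]
8. ~[]((s | ~s) & p), 1   [~[]-rule on 3: fresh world 1, 0R1]
9. (s | ~s) & p, 1   [[]-rule on 2 via 0R1]
10. s | ~s, 1   [&-rule on 9]
11. p, 1   [&-rule on 9]
12. ~s, 1   [|-rule on 10 (branches; this branch)]
13. ~((s | ~s) & p), 2   [~[]-rule on 8: fresh world 2, 1R2]
14. ~p, 2   [~&-rule on 13 (branches; this branch)]
Accessibility: 0R0, 0R1, 1R1, 1R2, 2R2
The negation has an open branch (countermodel exists).

No, not valid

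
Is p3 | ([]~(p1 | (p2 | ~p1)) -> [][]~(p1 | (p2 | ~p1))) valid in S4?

Yes, valid

Tableau for the negation ~(p3 | ([]~(p1 | (p2 | ~p1)) -> [][]~(p1 | (p2 | ~p1)))):
1. ~(p3 | ([]~(p1 | (p2 | ~p1)) -> [][]~(p1 | (p2 | ~p1)))), 0
2. ~p3, 0
3. ~([]~(p1 | (p2 | ~p1)) -> [][]~(p1 | (p2 | ~p1))), 0
4. []~(p1 | (p2 | ~p1)), 0
5. ~[][]~(p1 | (p2 | ~p1)), 0
6. ~(p1 | (p2 | ~p1)), 0
7. ~p1, 0
8. ~(p2 | ~p1), 0
9. ~p2, 0
10. p1, 0
Accessibility: 0R0
Branch closes: p1 and ~p1 both at 0.
All branches of the negation close; one closing branch shown above.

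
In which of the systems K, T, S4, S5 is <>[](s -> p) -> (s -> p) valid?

S5-tableau for the negation ~(<>[](s -> p) -> (s -> p)):
1. ~(<>[](s -> p) -> (s -> p)), u
2. <>[](s -> p), u
3. ~(s -> p), u
4. s, u
5. ~p, u
6. [](s -> p), v
7. s -> p, u
8. s -> p, v
9. p, u
Accessibility: uRu, uRv, vRu, vRv
Branch closes: p and ~p both at u.
Every branch closes (one shown): valid in S5.
S4-tableau for the negation ~(<>[](s -> p) -> (s -> p)):
1. ~(<>[](s -> p) -> (s -> p)), u
2. <>[](s -> p), u
3. ~(s -> p), u
4. s, u
5. ~p, u
6. [](s -> p), v
7. s -> p, v
8. p, v
Accessibility: uRu, uRv, vRv
Complete open branch: countermodel on an S4-frame, so not valid in S4, nor in K, T (the same frame is also a K-frame and a T-frame).

S5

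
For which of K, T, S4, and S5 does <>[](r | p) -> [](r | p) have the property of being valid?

S5

S4-tableau for the negation ~(<>[](r | p) -> [](r | p)):
1. ~(<>[](r | p) -> [](r | p)), u
2. <>[](r | p), u
3. ~[](r | p), u
4. [](r | p), v
5. r | p, v
6. p, v
7. ~(r | p), w
8. ~r, w
9. ~p, w
Accessibility: uRu, uRv, uRw, vRv, wRw
Complete open branch: countermodel on an S4-frame, so not valid in S4, nor in K, T (the same frame is also a K-frame and a T-frame).
S5-tableau for the negation ~(<>[](r | p) -> [](r | p)):
1. ~(<>[](r | p) -> [](r | p)), u
2. <>[](r | p), u
3. ~[](r | p), u
4. [](r | p), v
5. r | p, u
6. r | p, v
7. p, u
8. p, v
9. ~(r | p), w
10. ~r, w
11. ~p, w
12. r | p, w
13. p, w
Accessibility: uRu, uRv, uRw, vRu, vRv, vRw, wRu, wRv, wRw
Branch closes: p and ~p both at w.
Every branch closes (one shown): valid in S5.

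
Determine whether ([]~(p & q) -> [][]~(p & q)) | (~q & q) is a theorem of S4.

Tableau for the negation ~(([]~(p & q) -> [][]~(p & q)) | (~q & q)):
1. ~(([]~(p & q) -> [][]~(p & q)) | (~q & q)), 0
2. ~([]~(p & q) -> [][]~(p & q)), 0
3. ~(~q & q), 0
4. []~(p & q), 0
5. ~[][]~(p & q), 0
6. ~(p & q), 0
7. ~q, 0
8. ~[]~(p & q), 1
9. ~(p & q), 1
10. ~q, 1
11. p & q, 2
12. p, 2
13. q, 2
14. ~(p & q), 2
15. ~q, 2
Accessibility: 0R0, 0R1, 0R2, 1R1, 1R2, 2R2
Branch closes: q and ~q both at 2.
Every branch of the negation's tableau closes; the branch above is one of them.

Valid in S4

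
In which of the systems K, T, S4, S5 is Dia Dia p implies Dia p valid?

S4-tableau for the negation not (Dia Dia p implies Dia p):
1. not (Dia Dia p implies Dia p), w0
2. Dia Dia p, w0
3. not Dia p, w0
4. not p, w0
5. Dia p, w1
6. not p, w1
7. p, w2
8. not p, w2
Accessibility: w0Rw0, w0Rw1, w0Rw2, w1Rw1, w1Rw2, w2Rw2
Branch closes: p and not p both at w2.
Every branch closes (one shown): valid in S4, hence also in S5 (every theorem of S4 is a theorem of S5).
T-tableau for the negation not (Dia Dia p implies Dia p):
1. not (Dia Dia p implies Dia p), w0
2. Dia Dia p, w0
3. not Dia p, w0
4. not p, w0
5. Dia p, w1
6. not p, w1
7. p, w2
Accessibility: w0Rw0, w0Rw1, w1Rw1, w1Rw2, w2Rw2
Complete open branch: countermodel on a T-frame, so not valid in T, nor in K (the same frame is also a K-frame).

S4, S5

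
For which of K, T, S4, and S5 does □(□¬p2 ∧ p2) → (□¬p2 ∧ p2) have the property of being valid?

T, S4, S5

T-tableau for the negation ¬(□(□¬p2 ∧ p2) → (□¬p2 ∧ p2)):
1. ¬(□(□¬p2 ∧ p2) → (□¬p2 ∧ p2)), 0
2. □(□¬p2 ∧ p2), 0
3. ¬(□¬p2 ∧ p2), 0
4. □¬p2 ∧ p2, 0
5. □¬p2, 0
6. p2, 0
7. ¬p2, 0
Accessibility: 0R0
Branch closes: p2 and ¬p2 both at 0.
Every branch closes (one shown): valid in T, hence also in S4, S5 (every theorem of T is a theorem of S4 and S5).
K-tableau for the negation ¬(□(□¬p2 ∧ p2) → (□¬p2 ∧ p2)):
1. ¬(□(□¬p2 ∧ p2) → (□¬p2 ∧ p2)), 0
2. □(□¬p2 ∧ p2), 0
3. ¬(□¬p2 ∧ p2), 0
4. ¬p2, 0
Complete open branch: countermodel on a K-frame, so not valid in K.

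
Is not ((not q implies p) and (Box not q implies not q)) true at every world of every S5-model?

No, not valid

Tableau for the negation (not q implies p) and (Box not q implies not q):
1. (not q implies p) and (Box not q implies not q), 0
2. not q implies p, 0   [and-rule on 1]
3. Box not q implies not q, 0   [and-rule on 1]
4. p, 0   [implies-rule on 2 (branches; this branch)]
5. not q, 0   [implies-rule on 3 (branches; this branch)]
Accessibility: 0R0
The negation has an open branch (countermodel exists).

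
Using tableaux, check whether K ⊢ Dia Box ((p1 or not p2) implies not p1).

Invalid (countermodel exists)

Tableau for the negation not Dia Box ((p1 or not p2) implies not p1):
1. not Dia Box ((p1 or not p2) implies not p1), 0
The negation has an open branch (countermodel exists).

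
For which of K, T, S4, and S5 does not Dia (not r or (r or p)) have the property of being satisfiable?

K

T-tableau for the formula:
1. not Dia (not r or (r or p)), w0
2. not (not r or (r or p)), w0   [neg-Dia-rule on 1 via w0Rw0]
3. r, w0   [neg-or-rule on 2]
4. not (r or p), w0   [neg-or-rule on 2]
5. not r, w0   [neg-or-rule on 4]
6. not p, w0   [neg-or-rule on 4]
Accessibility: w0Rw0
Branch closes: r and not r both at w0.
Every branch closes (one shown): unsatisfiable in T, hence also in S4, S5 (every S4/S5-frame is a T-frame).
K-tableau for the formula:
1. not Dia (not r or (r or p)), w0
Complete open branch: satisfiable in K.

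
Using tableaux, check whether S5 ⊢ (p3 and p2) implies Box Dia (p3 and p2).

Tableau for the negation not ((p3 and p2) implies Box Dia (p3 and p2)):
1. not ((p3 and p2) implies Box Dia (p3 and p2)), 0
2. p3 and p2, 0
3. not Box Dia (p3 and p2), 0
4. p3, 0
5. p2, 0
6. not Dia (p3 and p2), 1
7. not (p3 and p2), 0
8. not (p3 and p2), 1
9. not p2, 0
Accessibility: 0R0, 0R1, 1R0, 1R1
Branch closes: p2 and not p2 both at 0.
All branches of the negation close; one closing branch shown above.

Valid in S5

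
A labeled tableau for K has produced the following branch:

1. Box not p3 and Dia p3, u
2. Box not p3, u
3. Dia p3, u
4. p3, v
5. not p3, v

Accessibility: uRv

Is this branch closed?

Closed

Both p3 and not p3 appear at v.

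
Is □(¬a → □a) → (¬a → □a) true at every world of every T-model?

Tableau for the negation ¬(□(¬a → □a) → (¬a → □a)):
1. ¬(□(¬a → □a) → (¬a → □a)), u
2. □(¬a → □a), u
3. ¬(¬a → □a), u
4. ¬a, u
5. ¬□a, u
6. ¬a → □a, u
7. □a, u
8. a, u
Accessibility: uRu
Branch closes: a and ¬a both at u.
Every branch of the negation's tableau closes; the branch above is one of them.

Valid in T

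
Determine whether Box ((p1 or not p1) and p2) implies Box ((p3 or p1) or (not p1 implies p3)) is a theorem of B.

Not valid

Tableau for the negation not (Box ((p1 or not p1) and p2) implies Box ((p3 or p1) or (not p1 implies p3))):
1. not (Box ((p1 or not p1) and p2) implies Box ((p3 or p1) or (not p1 implies p3))), w0
2. Box ((p1 or not p1) and p2), w0
3. not Box ((p3 or p1) or (not p1 implies p3)), w0
4. (p1 or not p1) and p2, w0
5. p1 or not p1, w0
6. p2, w0
7. not p1, w0
8. not ((p3 or p1) or (not p1 implies p3)), w1
9. not (p3 or p1), w1
10. not (not p1 implies p3), w1
11. not p3, w1
12. not p1, w1
13. (p1 or not p1) and p2, w1
14. p1 or not p1, w1
15. p2, w1
Accessibility: w0Rw0, w0Rw1, w1Rw0, w1Rw1
The negation has an open branch (countermodel exists).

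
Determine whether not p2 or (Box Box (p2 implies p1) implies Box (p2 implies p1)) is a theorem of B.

Tableau for the negation not (not p2 or (Box Box (p2 implies p1) implies Box (p2 implies p1))):
1. not (not p2 or (Box Box (p2 implies p1) implies Box (p2 implies p1))), w0
2. p2, w0
3. not (Box Box (p2 implies p1) implies Box (p2 implies p1)), w0
4. Box Box (p2 implies p1), w0
5. not Box (p2 implies p1), w0
6. Box (p2 implies p1), w0
7. p2 implies p1, w0
8. p1, w0
9. not (p2 implies p1), w1
10. p2, w1
11. not p1, w1
12. Box (p2 implies p1), w1
13. p2 implies p1, w1
14. p1, w1
Accessibility: w0Rw0, w0Rw1, w1Rw0, w1Rw1
Branch closes: p1 and not p1 both at w1.
All branches of the negation close; one closing branch shown above.

Valid in B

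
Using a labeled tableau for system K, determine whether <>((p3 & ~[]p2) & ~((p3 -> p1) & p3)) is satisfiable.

1. <>((p3 & ~[]p2) & ~((p3 -> p1) & p3)), u
2. (p3 & ~[]p2) & ~((p3 -> p1) & p3), v   [<>-rule on 1: fresh world v, uRv]
3. p3 & ~[]p2, v   [&-rule on 2]
4. ~((p3 -> p1) & p3), v   [&-rule on 2]
5. p3, v   [&-rule on 3]
6. ~[]p2, v   [&-rule on 3]
7. ~(p3 -> p1), v   [~&-rule on 4 (branches; this branch)]
8. ~p1, v   [~->-rule on 7]
9. ~p2, w   [~[]-rule on 6: fresh world w, vRw]
Accessibility: uRv, vRw

Satisfiable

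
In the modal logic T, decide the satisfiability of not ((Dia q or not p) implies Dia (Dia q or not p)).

Unsatisfiable

1. not ((Dia q or not p) implies Dia (Dia q or not p)), 0
2. Dia q or not p, 0
3. not Dia (Dia q or not p), 0
4. not (Dia q or not p), 0
5. not Dia q, 0
6. p, 0
7. not q, 0
8. Dia q, 0
9. q, 1
10. not (Dia q or not p), 1
11. not Dia q, 1
12. p, 1
13. not q, 1
Accessibility: 0R0, 0R1, 1R1
Branch closes: q and not q both at 1.
All branches of the tableau close; one closing branch shown above.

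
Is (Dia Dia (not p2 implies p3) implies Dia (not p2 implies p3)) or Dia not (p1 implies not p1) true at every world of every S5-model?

Valid

Tableau for the negation not ((Dia Dia (not p2 implies p3) implies Dia (not p2 implies p3)) or Dia not (p1 implies not p1)):
1. not ((Dia Dia (not p2 implies p3) implies Dia (not p2 implies p3)) or Dia not (p1 implies not p1)), u
2. not (Dia Dia (not p2 implies p3) implies Dia (not p2 implies p3)), u   [neg-or-rule on 1]
3. not Dia not (p1 implies not p1), u   [neg-or-rule on 1]
4. Dia Dia (not p2 implies p3), u   [neg-implies-rule on 2]
5. not Dia (not p2 implies p3), u   [neg-implies-rule on 2]
6. p1 implies not p1, u   [neg-Dia-rule on 3 via uRu]
7. not (not p2 implies p3), u   [neg-Dia-rule on 5 via uRu]
8. not p2, u   [neg-implies-rule on 7]
9. not p3, u   [neg-implies-rule on 7]
10. not p1, u   [implies-rule on 6 (branches; this branch)]
11. Dia (not p2 implies p3), v   [Dia-rule on 4: fresh world v, uRv]
12. p1 implies not p1, v   [neg-Dia-rule on 3 via uRv]
13. not (not p2 implies p3), v   [neg-Dia-rule on 5 via uRv]
14. not p2, v   [neg-implies-rule on 13]
15. not p3, v   [neg-implies-rule on 13]
16. not p1, v   [implies-rule on 12 (branches; this branch)]
17. not p2 implies p3, w   [Dia-rule on 11: fresh world w, vRw]
18. p1 implies not p1, w   [neg-Dia-rule on 3 via uRw]
19. not (not p2 implies p3), w   [neg-Dia-rule on 5 via uRw]
20. not p2, w   [neg-implies-rule on 19]
21. not p3, w   [neg-implies-rule on 19]
22. p3, w   [implies-rule on 17 (branches; this branch)]
Accessibility: uRu, uRv, uRw, vRu, vRv, vRw, wRu, wRv, wRw
Branch closes: p3 and not p3 both at w.
Every branch of the negation's tableau closes; the branch above is one of them.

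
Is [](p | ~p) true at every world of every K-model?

Tableau for the negation ~[](p | ~p):
1. ~[](p | ~p), 0
2. ~(p | ~p), 1
3. ~p, 1
4. p, 1
Accessibility: 0R1
Branch closes: p and ~p both at 1.
Every branch of the negation's tableau closes; the branch above is one of them.

Yes, valid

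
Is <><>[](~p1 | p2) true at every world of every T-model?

Tableau for the negation ~<><>[](~p1 | p2):
1. ~<><>[](~p1 | p2), w0
2. ~<>[](~p1 | p2), w0
3. ~[](~p1 | p2), w0
4. ~(~p1 | p2), w1
5. p1, w1
6. ~p2, w1
7. ~<>[](~p1 | p2), w1
8. ~[](~p1 | p2), w1
9. ~(~p1 | p2), w2
10. p1, w2
11. ~p2, w2
12. ~[](~p1 | p2), w2
13. ~(~p1 | p2), w3
14. p1, w3
15. ~p2, w3
Accessibility: w0Rw0, w0Rw1, w1Rw1, w1Rw2, w2Rw2, w2Rw3, w3Rw3
The negation has an open branch (countermodel exists).

Not valid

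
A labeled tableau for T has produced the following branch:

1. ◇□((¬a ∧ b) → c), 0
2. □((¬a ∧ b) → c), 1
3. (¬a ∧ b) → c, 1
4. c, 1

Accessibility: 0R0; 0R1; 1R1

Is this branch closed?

There is no literal clash: for every atom and world, at most one sign appears.

Open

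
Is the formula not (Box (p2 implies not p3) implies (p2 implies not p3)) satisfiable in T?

Unsatisfiable (every branch closes)

1. not (Box (p2 implies not p3) implies (p2 implies not p3)), 0
2. Box (p2 implies not p3), 0   [neg-implies-rule on 1]
3. not (p2 implies not p3), 0   [neg-implies-rule on 1]
4. p2, 0   [neg-implies-rule on 3]
5. p3, 0   [neg-implies-rule on 3]
6. p2 implies not p3, 0   [Box-rule on 2 via 0R0]
7. not p3, 0   [implies-rule on 6 (branches; this branch)]
Accessibility: 0R0
Branch closes: p3 and not p3 both at 0.
Every branch closes; the branch above is one of them.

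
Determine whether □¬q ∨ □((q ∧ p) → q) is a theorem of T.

Valid

Tableau for the negation ¬(□¬q ∨ □((q ∧ p) → q)):
1. ¬(□¬q ∨ □((q ∧ p) → q)), w0
2. ¬□¬q, w0
3. ¬□((q ∧ p) → q), w0
4. q, w1
5. ¬((q ∧ p) → q), w2
6. q ∧ p, w2
7. ¬q, w2
8. q, w2
9. p, w2
Accessibility: w0Rw0, w0Rw1, w0Rw2, w1Rw1, w2Rw2
Branch closes: q and ¬q both at w2.
Every branch of the negation's tableau closes; the branch above is one of them.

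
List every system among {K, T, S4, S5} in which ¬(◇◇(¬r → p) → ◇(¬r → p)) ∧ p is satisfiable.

T-tableau for the formula:
1. ¬(◇◇(¬r → p) → ◇(¬r → p)) ∧ p, u
2. ¬(◇◇(¬r → p) → ◇(¬r → p)), u
3. p, u
4. ◇◇(¬r → p), u
5. ¬◇(¬r → p), u
6. ¬(¬r → p), u
7. ¬r, u
8. ¬p, u
Accessibility: uRu
Branch closes: p and ¬p both at u.
Every branch closes (one shown): unsatisfiable in T, hence also in S4, S5 (every S4/S5-frame is a T-frame).
K-tableau for the formula:
1. ¬(◇◇(¬r → p) → ◇(¬r → p)) ∧ p, u
2. ¬(◇◇(¬r → p) → ◇(¬r → p)), u
3. p, u
4. ◇◇(¬r → p), u
5. ¬◇(¬r → p), u
6. ◇(¬r → p), v
7. ¬(¬r → p), v
8. ¬r, v
9. ¬p, v
10. ¬r → p, w
11. p, w
Accessibility: uRv, vRw
Complete open branch: satisfiable in K.

K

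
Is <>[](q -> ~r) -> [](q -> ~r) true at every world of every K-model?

Tableau for the negation ~(<>[](q -> ~r) -> [](q -> ~r)):
1. ~(<>[](q -> ~r) -> [](q -> ~r)), 0
2. <>[](q -> ~r), 0   [~->-rule on 1]
3. ~[](q -> ~r), 0   [~->-rule on 1]
4. [](q -> ~r), 1   [<>-rule on 2: fresh world 1, 0R1]
5. ~(q -> ~r), 2   [~[]-rule on 3: fresh world 2, 0R2]
6. q, 2   [~->-rule on 5]
7. r, 2   [~->-rule on 5]
Accessibility: 0R1, 0R2
The negation has an open branch (countermodel exists).

Not valid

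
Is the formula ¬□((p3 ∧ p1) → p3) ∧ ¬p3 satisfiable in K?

No, unsatisfiable

1. ¬□((p3 ∧ p1) → p3) ∧ ¬p3, u
2. ¬□((p3 ∧ p1) → p3), u
3. ¬p3, u
4. ¬((p3 ∧ p1) → p3), v
5. p3 ∧ p1, v
6. ¬p3, v
7. p3, v
8. p1, v
Accessibility: uRv
Branch closes: p3 and ¬p3 both at v.
(One branch shown.) All branches close.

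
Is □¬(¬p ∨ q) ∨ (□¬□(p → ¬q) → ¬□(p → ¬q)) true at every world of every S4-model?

Yes, valid

Tableau for the negation ¬(□¬(¬p ∨ q) ∨ (□¬□(p → ¬q) → ¬□(p → ¬q))):
1. ¬(□¬(¬p ∨ q) ∨ (□¬□(p → ¬q) → ¬□(p → ¬q))), u
2. ¬□¬(¬p ∨ q), u
3. ¬(□¬□(p → ¬q) → ¬□(p → ¬q)), u
4. □¬□(p → ¬q), u
5. □(p → ¬q), u
6. ¬□(p → ¬q), u
7. p → ¬q, u
8. ¬q, u
9. ¬p ∨ q, v
10. ¬□(p → ¬q), v
11. p → ¬q, v
12. q, v
13. ¬p, v
14. ¬(p → ¬q), w
15. p, w
16. q, w
17. ¬□(p → ¬q), w
18. p → ¬q, w
19. ¬q, w
Accessibility: uRu, uRv, uRw, vRv, wRw
Branch closes: q and ¬q both at w.
Every branch of the negation's tableau closes; the branch above is one of them.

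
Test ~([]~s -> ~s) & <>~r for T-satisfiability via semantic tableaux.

Unsatisfiable

1. ~([]~s -> ~s) & <>~r, 0
2. ~([]~s -> ~s), 0   [&-rule on 1]
3. <>~r, 0   [&-rule on 1]
4. []~s, 0   [~->-rule on 2]
5. s, 0   [~->-rule on 2]
6. ~s, 0   [[]-rule on 4 via 0R0]
Accessibility: 0R0
Branch closes: s and ~s both at 0.
(One branch shown.) All branches close.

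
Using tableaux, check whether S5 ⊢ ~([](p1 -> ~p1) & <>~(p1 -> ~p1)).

Yes, valid

Tableau for the negation [](p1 -> ~p1) & <>~(p1 -> ~p1):
1. [](p1 -> ~p1) & <>~(p1 -> ~p1), u
2. [](p1 -> ~p1), u
3. <>~(p1 -> ~p1), u
4. p1 -> ~p1, u
5. ~p1, u
6. ~(p1 -> ~p1), v
7. p1, v
8. p1 -> ~p1, v
9. ~p1, v
Accessibility: uRu, uRv, vRu, vRv
Branch closes: p1 and ~p1 both at v.
Every branch of the negation's tableau closes; the branch above is one of them.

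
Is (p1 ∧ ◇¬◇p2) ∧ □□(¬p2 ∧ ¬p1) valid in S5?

Tableau for the negation ¬((p1 ∧ ◇¬◇p2) ∧ □□(¬p2 ∧ ¬p1)):
1. ¬((p1 ∧ ◇¬◇p2) ∧ □□(¬p2 ∧ ¬p1)), w0
2. ¬□□(¬p2 ∧ ¬p1), w0   [¬∧-rule on 1 (branches; this branch)]
3. ¬□(¬p2 ∧ ¬p1), w1   [¬□-rule on 2: fresh world w1, w0Rw1]
4. ¬(¬p2 ∧ ¬p1), w2   [¬□-rule on 3: fresh world w2, w1Rw2]
5. p1, w2   [¬∧-rule on 4 (branches; this branch)]
Accessibility: w0Rw0, w0Rw1, w0Rw2, w1Rw0, w1Rw1, w1Rw2, w2Rw0, w2Rw1, w2Rw2
The negation has an open branch (countermodel exists).

No, not valid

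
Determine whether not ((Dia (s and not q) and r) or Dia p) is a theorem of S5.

Tableau for the negation (Dia (s and not q) and r) or Dia p:
1. (Dia (s and not q) and r) or Dia p, 0
2. Dia p, 0   [or-rule on 1 (branches; this branch)]
3. p, 1   [Dia-rule on 2: fresh world 1, 0R1]
Accessibility: 0R0, 0R1, 1R0, 1R1
The negation has an open branch (countermodel exists).

Invalid (countermodel exists)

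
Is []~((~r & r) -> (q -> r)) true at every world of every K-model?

Tableau for the negation ~[]~((~r & r) -> (q -> r)):
1. ~[]~((~r & r) -> (q -> r)), u
2. (~r & r) -> (q -> r), v
3. q -> r, v
4. r, v
Accessibility: uRv
The negation has an open branch (countermodel exists).

Not valid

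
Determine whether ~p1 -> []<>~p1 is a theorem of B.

Valid in B

Tableau for the negation ~(~p1 -> []<>~p1):
1. ~(~p1 -> []<>~p1), u
2. ~p1, u   [~->-rule on 1]
3. ~[]<>~p1, u   [~->-rule on 1]
4. ~<>~p1, v   [~[]-rule on 3: fresh world v, uRv]
5. p1, u   [~<>-rule on 4 via vRu]
Accessibility: uRu, uRv, vRu, vRv
Branch closes: p1 and ~p1 both at u.
All branches of the negation close; one closing branch shown above.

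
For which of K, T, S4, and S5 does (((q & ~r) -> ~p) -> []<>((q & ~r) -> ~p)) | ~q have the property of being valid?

S5

S5-tableau for the negation ~((((q & ~r) -> ~p) -> []<>((q & ~r) -> ~p)) | ~q):
1. ~((((q & ~r) -> ~p) -> []<>((q & ~r) -> ~p)) | ~q), u
2. ~(((q & ~r) -> ~p) -> []<>((q & ~r) -> ~p)), u   [~|-rule on 1]
3. q, u   [~|-rule on 1]
4. (q & ~r) -> ~p, u   [~->-rule on 2]
5. ~[]<>((q & ~r) -> ~p), u   [~->-rule on 2]
6. ~(q & ~r), u   [->-rule on 4 (branches; this branch)]
7. r, u   [~&-rule on 6 (branches; this branch)]
8. ~<>((q & ~r) -> ~p), v   [~[]-rule on 5: fresh world v, uRv]
9. ~((q & ~r) -> ~p), u   [~<>-rule on 8 via vRu]
10. q & ~r, u   [~->-rule on 9]
11. p, u   [~->-rule on 9]
12. ~r, u   [&-rule on 10]
Accessibility: uRu, uRv, vRu, vRv
Branch closes: r and ~r both at u.
Every branch closes (one shown): valid in S5.
S4-tableau for the negation ~((((q & ~r) -> ~p) -> []<>((q & ~r) -> ~p)) | ~q):
1. ~((((q & ~r) -> ~p) -> []<>((q & ~r) -> ~p)) | ~q), u
2. ~(((q & ~r) -> ~p) -> []<>((q & ~r) -> ~p)), u   [~|-rule on 1]
3. q, u   [~|-rule on 1]
4. (q & ~r) -> ~p, u   [~->-rule on 2]
5. ~[]<>((q & ~r) -> ~p), u   [~->-rule on 2]
6. ~p, u   [->-rule on 4 (branches; this branch)]
7. ~<>((q & ~r) -> ~p), v   [~[]-rule on 5: fresh world v, uRv]
8. ~((q & ~r) -> ~p), v   [~<>-rule on 7 via vRv]
9. q & ~r, v   [~->-rule on 8]
10. p, v   [~->-rule on 8]
11. q, v   [&-rule on 9]
12. ~r, v   [&-rule on 9]
Accessibility: uRu, uRv, vRv
Complete open branch: countermodel on an S4-frame, so not valid in S4, nor in K, T (the same frame is also a K-frame and a T-frame).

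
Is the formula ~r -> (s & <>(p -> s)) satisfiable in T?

Yes, satisfiable

1. ~r -> (s & <>(p -> s)), w0
2. s & <>(p -> s), w0
3. s, w0
4. <>(p -> s), w0
5. p -> s, w1
6. s, w1
Accessibility: w0Rw0, w0Rw1, w1Rw1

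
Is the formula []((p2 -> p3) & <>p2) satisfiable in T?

Satisfiable

1. []((p2 -> p3) & <>p2), u
2. (p2 -> p3) & <>p2, u
3. p2 -> p3, u
4. <>p2, u
5. p3, u
6. p2, v
7. (p2 -> p3) & <>p2, v
8. p2 -> p3, v
9. <>p2, v
10. p3, v
11. p2, w
Accessibility: uRu, uRv, vRv, vRw, wRw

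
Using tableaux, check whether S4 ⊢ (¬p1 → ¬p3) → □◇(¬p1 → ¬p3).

No, not valid

Tableau for the negation ¬((¬p1 → ¬p3) → □◇(¬p1 → ¬p3)):
1. ¬((¬p1 → ¬p3) → □◇(¬p1 → ¬p3)), 0
2. ¬p1 → ¬p3, 0
3. ¬□◇(¬p1 → ¬p3), 0
4. ¬p3, 0
5. ¬◇(¬p1 → ¬p3), 1
6. ¬(¬p1 → ¬p3), 1
7. ¬p1, 1
8. p3, 1
Accessibility: 0R0, 0R1, 1R1
The negation has an open branch (countermodel exists).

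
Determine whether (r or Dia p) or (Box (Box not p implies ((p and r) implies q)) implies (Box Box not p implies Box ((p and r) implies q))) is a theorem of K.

Valid

Tableau for the negation not ((r or Dia p) or (Box (Box not p implies ((p and r) implies q)) implies (Box Box not p implies Box ((p and r) implies q)))):
1. not ((r or Dia p) or (Box (Box not p implies ((p and r) implies q)) implies (Box Box not p implies Box ((p and r) implies q)))), w0
2. not (r or Dia p), w0   [neg-or-rule on 1]
3. not (Box (Box not p implies ((p and r) implies q)) implies (Box Box not p implies Box ((p and r) implies q))), w0   [neg-or-rule on 1]
4. not r, w0   [neg-or-rule on 2]
5. not Dia p, w0   [neg-or-rule on 2]
6. Box (Box not p implies ((p and r) implies q)), w0   [neg-implies-rule on 3]
7. not (Box Box not p implies Box ((p and r) implies q)), w0   [neg-implies-rule on 3]
8. Box Box not p, w0   [neg-implies-rule on 7]
9. not Box ((p and r) implies q), w0   [neg-implies-rule on 7]
10. not ((p and r) implies q), w1   [neg-Box-rule on 9: fresh world w1, w0Rw1]
11. p and r, w1   [neg-implies-rule on 10]
12. not q, w1   [neg-implies-rule on 10]
13. p, w1   [and-rule on 11]
14. r, w1   [and-rule on 11]
15. not p, w1   [neg-Dia-rule on 5 via w0Rw1]
Accessibility: w0Rw1
Branch closes: p and not p both at w1.
All branches of the negation close; one closing branch shown above.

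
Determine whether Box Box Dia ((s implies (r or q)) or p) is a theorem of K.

Invalid (countermodel exists)

Tableau for the negation not Box Box Dia ((s implies (r or q)) or p):
1. not Box Box Dia ((s implies (r or q)) or p), w0
2. not Box Dia ((s implies (r or q)) or p), w1
3. not Dia ((s implies (r or q)) or p), w2
Accessibility: w0Rw1, w1Rw2
The negation has an open branch (countermodel exists).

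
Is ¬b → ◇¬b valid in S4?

Tableau for the negation ¬(¬b → ◇¬b):
1. ¬(¬b → ◇¬b), w0
2. ¬b, w0   [¬→-rule on 1]
3. ¬◇¬b, w0   [¬→-rule on 1]
4. b, w0   [¬◇-rule on 3 via w0Rw0]
Accessibility: w0Rw0
Branch closes: b and ¬b both at w0.
All branches of the negation close; one closing branch shown above.

Valid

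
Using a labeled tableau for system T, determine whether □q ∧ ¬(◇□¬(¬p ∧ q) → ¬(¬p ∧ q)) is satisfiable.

1. □q ∧ ¬(◇□¬(¬p ∧ q) → ¬(¬p ∧ q)), 0
2. □q, 0
3. ¬(◇□¬(¬p ∧ q) → ¬(¬p ∧ q)), 0
4. ◇□¬(¬p ∧ q), 0
5. ¬p ∧ q, 0
6. ¬p, 0
7. q, 0
8. □¬(¬p ∧ q), 1
9. q, 1
10. ¬(¬p ∧ q), 1
11. p, 1
Accessibility: 0R0, 0R1, 1R1

Satisfiable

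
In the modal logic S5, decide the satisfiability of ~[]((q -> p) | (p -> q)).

1. ~[]((q -> p) | (p -> q)), u
2. ~((q -> p) | (p -> q)), v
3. ~(q -> p), v
4. ~(p -> q), v
5. q, v
6. ~p, v
7. p, v
8. ~q, v
Accessibility: uRu, uRv, vRu, vRv
Branch closes: p and ~p both at v.
(One branch shown.) All branches close.

No, unsatisfiable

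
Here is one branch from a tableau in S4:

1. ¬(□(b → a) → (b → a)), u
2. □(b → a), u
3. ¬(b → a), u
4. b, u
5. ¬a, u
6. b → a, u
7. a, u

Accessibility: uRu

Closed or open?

Both a and ¬a appear at u.

Closed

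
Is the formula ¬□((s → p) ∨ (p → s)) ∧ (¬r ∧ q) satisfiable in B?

Unsatisfiable (every branch closes)

1. ¬□((s → p) ∨ (p → s)) ∧ (¬r ∧ q), 0
2. ¬□((s → p) ∨ (p → s)), 0
3. ¬r ∧ q, 0
4. ¬r, 0
5. q, 0
6. ¬((s → p) ∨ (p → s)), 1
7. ¬(s → p), 1
8. ¬(p → s), 1
9. s, 1
10. ¬p, 1
11. p, 1
12. ¬s, 1
Accessibility: 0R0, 0R1, 1R0, 1R1
Branch closes: p and ¬p both at 1.
All branches of the tableau close; one closing branch shown above.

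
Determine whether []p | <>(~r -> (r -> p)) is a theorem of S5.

Tableau for the negation ~([]p | <>(~r -> (r -> p))):
1. ~([]p | <>(~r -> (r -> p))), u
2. ~[]p, u
3. ~<>(~r -> (r -> p)), u
4. ~(~r -> (r -> p)), u
5. ~r, u
6. ~(r -> p), u
7. r, u
8. ~p, u
Accessibility: uRu
Branch closes: r and ~r both at u.
Every branch of the negation's tableau closes; the branch above is one of them.

Valid in S5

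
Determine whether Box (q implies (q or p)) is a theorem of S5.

Tableau for the negation not Box (q implies (q or p)):
1. not Box (q implies (q or p)), u
2. not (q implies (q or p)), v
3. q, v
4. not (q or p), v
5. not q, v
6. not p, v
Accessibility: uRu, uRv, vRu, vRv
Branch closes: q and not q both at v.
Every branch of the negation's tableau closes; the branch above is one of them.

Valid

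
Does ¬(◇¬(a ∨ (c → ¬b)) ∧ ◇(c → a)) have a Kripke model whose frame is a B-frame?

1. ¬(◇¬(a ∨ (c → ¬b)) ∧ ◇(c → a)), u
2. ¬◇(c → a), u   [¬∧-rule on 1 (branches; this branch)]
3. ¬(c → a), u   [¬◇-rule on 2 via uRu]
4. c, u   [¬→-rule on 3]
5. ¬a, u   [¬→-rule on 3]
Accessibility: uRu

Satisfiable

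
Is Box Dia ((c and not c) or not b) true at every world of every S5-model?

Not valid

Tableau for the negation not Box Dia ((c and not c) or not b):
1. not Box Dia ((c and not c) or not b), 0
2. not Dia ((c and not c) or not b), 1
3. not ((c and not c) or not b), 0
4. not (c and not c), 0
5. b, 0
6. not ((c and not c) or not b), 1
7. not (c and not c), 1
8. b, 1
9. c, 0
10. c, 1
Accessibility: 0R0, 0R1, 1R0, 1R1
The negation has an open branch (countermodel exists).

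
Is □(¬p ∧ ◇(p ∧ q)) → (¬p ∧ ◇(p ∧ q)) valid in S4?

Valid in S4

Tableau for the negation ¬(□(¬p ∧ ◇(p ∧ q)) → (¬p ∧ ◇(p ∧ q))):
1. ¬(□(¬p ∧ ◇(p ∧ q)) → (¬p ∧ ◇(p ∧ q))), u
2. □(¬p ∧ ◇(p ∧ q)), u
3. ¬(¬p ∧ ◇(p ∧ q)), u
4. ¬p ∧ ◇(p ∧ q), u
5. ¬p, u
6. ◇(p ∧ q), u
7. ¬◇(p ∧ q), u
8. ¬(p ∧ q), u
9. ¬q, u
10. p ∧ q, v
11. p, v
12. q, v
13. ¬p ∧ ◇(p ∧ q), v
14. ¬p, v
15. ◇(p ∧ q), v
Accessibility: uRu, uRv, vRv
Branch closes: p and ¬p both at v.
Every branch of the negation's tableau closes; the branch above is one of them.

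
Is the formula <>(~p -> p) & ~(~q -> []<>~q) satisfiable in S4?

Yes, satisfiable

1. <>(~p -> p) & ~(~q -> []<>~q), 0
2. <>(~p -> p), 0
3. ~(~q -> []<>~q), 0
4. ~q, 0
5. ~[]<>~q, 0
6. ~p -> p, 1
7. p, 1
8. ~<>~q, 2
9. q, 2
Accessibility: 0R0, 0R1, 0R2, 1R1, 2R2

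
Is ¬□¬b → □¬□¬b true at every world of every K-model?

Tableau for the negation ¬(¬□¬b → □¬□¬b):
1. ¬(¬□¬b → □¬□¬b), u
2. ¬□¬b, u   [¬→-rule on 1]
3. ¬□¬□¬b, u   [¬→-rule on 1]
4. b, v   [¬□-rule on 2: fresh world v, uRv]
5. □¬b, w   [¬□-rule on 3: fresh world w, uRw]
Accessibility: uRv, uRw
The negation has an open branch (countermodel exists).

No, not valid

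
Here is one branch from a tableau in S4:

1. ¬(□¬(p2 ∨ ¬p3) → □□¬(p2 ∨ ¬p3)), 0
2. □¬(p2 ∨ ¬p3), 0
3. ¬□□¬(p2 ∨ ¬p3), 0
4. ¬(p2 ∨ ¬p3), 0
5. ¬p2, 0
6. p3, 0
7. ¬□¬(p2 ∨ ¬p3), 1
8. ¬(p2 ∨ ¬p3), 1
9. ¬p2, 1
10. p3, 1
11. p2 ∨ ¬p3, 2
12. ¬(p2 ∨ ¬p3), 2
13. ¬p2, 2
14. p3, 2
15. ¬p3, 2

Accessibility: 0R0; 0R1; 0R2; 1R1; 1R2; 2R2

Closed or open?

Both p3 and ¬p3 appear at 2.

Closed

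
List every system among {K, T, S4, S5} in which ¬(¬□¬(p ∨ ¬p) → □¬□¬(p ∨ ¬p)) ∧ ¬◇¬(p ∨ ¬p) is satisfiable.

K

K-tableau for the formula:
1. ¬(¬□¬(p ∨ ¬p) → □¬□¬(p ∨ ¬p)) ∧ ¬◇¬(p ∨ ¬p), 0
2. ¬(¬□¬(p ∨ ¬p) → □¬□¬(p ∨ ¬p)), 0   [∧-rule on 1]
3. ¬◇¬(p ∨ ¬p), 0   [∧-rule on 1]
4. ¬□¬(p ∨ ¬p), 0   [¬→-rule on 2]
5. ¬□¬□¬(p ∨ ¬p), 0   [¬→-rule on 2]
6. p ∨ ¬p, 1   [¬□-rule on 4: fresh world 1, 0R1]
7. ¬p, 1   [∨-rule on 6 (branches; this branch)]
8. □¬(p ∨ ¬p), 2   [¬□-rule on 5: fresh world 2, 0R2]
9. p ∨ ¬p, 2   [¬◇-rule on 3 via 0R2]
10. ¬p, 2   [∨-rule on 9 (branches; this branch)]
Accessibility: 0R1, 0R2
Complete open branch: satisfiable in K.
T-tableau for the formula:
1. ¬(¬□¬(p ∨ ¬p) → □¬□¬(p ∨ ¬p)) ∧ ¬◇¬(p ∨ ¬p), 0
2. ¬(¬□¬(p ∨ ¬p) → □¬□¬(p ∨ ¬p)), 0   [∧-rule on 1]
3. ¬◇¬(p ∨ ¬p), 0   [∧-rule on 1]
4. ¬□¬(p ∨ ¬p), 0   [¬→-rule on 2]
5. ¬□¬□¬(p ∨ ¬p), 0   [¬→-rule on 2]
6. p ∨ ¬p, 0   [¬◇-rule on 3 via 0R0]
7. ¬p, 0   [∨-rule on 6 (branches; this branch)]
8. p ∨ ¬p, 1   [¬□-rule on 4: fresh world 1, 0R1]
9. ¬p, 1   [∨-rule on 8 (branches; this branch)]
10. □¬(p ∨ ¬p), 2   [¬□-rule on 5: fresh world 2, 0R2]
11. p ∨ ¬p, 2   [¬◇-rule on 3 via 0R2]
12. ¬(p ∨ ¬p), 2   [□-rule on 10 via 2R2]
13. ¬p, 2   [¬∨-rule on 12]
14. p, 2   [¬∨-rule on 12]
Accessibility: 0R0, 0R1, 0R2, 1R1, 2R2
Branch closes: p and ¬p both at 2.
Every branch closes (one shown): unsatisfiable in T, hence also in S4, S5 (every S4/S5-frame is a T-frame).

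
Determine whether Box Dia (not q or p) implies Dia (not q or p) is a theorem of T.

Tableau for the negation not (Box Dia (not q or p) implies Dia (not q or p)):
1. not (Box Dia (not q or p) implies Dia (not q or p)), w0
2. Box Dia (not q or p), w0
3. not Dia (not q or p), w0
4. Dia (not q or p), w0
5. not (not q or p), w0
6. q, w0
7. not p, w0
8. not q or p, w1
9. Dia (not q or p), w1
10. not (not q or p), w1
11. q, w1
12. not p, w1
13. p, w1
Accessibility: w0Rw0, w0Rw1, w1Rw1
Branch closes: p and not p both at w1.
Every branch of the negation's tableau closes; the branch above is one of them.

Valid in T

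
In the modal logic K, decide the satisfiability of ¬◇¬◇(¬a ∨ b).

1. ¬◇¬◇(¬a ∨ b), 0

Satisfiable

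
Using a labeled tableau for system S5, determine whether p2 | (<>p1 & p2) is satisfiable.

1. p2 | (<>p1 & p2), 0
2. <>p1 & p2, 0
3. <>p1, 0
4. p2, 0
5. p1, 1
Accessibility: 0R0, 0R1, 1R0, 1R1

Yes, satisfiable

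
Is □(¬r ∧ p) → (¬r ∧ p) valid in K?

Invalid (countermodel exists)

Tableau for the negation ¬(□(¬r ∧ p) → (¬r ∧ p)):
1. ¬(□(¬r ∧ p) → (¬r ∧ p)), u
2. □(¬r ∧ p), u
3. ¬(¬r ∧ p), u
4. ¬p, u
The negation has an open branch (countermodel exists).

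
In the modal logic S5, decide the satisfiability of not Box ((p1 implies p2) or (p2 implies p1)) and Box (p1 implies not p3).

Unsatisfiable (every branch closes)

1. not Box ((p1 implies p2) or (p2 implies p1)) and Box (p1 implies not p3), 0
2. not Box ((p1 implies p2) or (p2 implies p1)), 0
3. Box (p1 implies not p3), 0
4. p1 implies not p3, 0
5. not p3, 0
6. not ((p1 implies p2) or (p2 implies p1)), 1
7. not (p1 implies p2), 1
8. not (p2 implies p1), 1
9. p1, 1
10. not p2, 1
11. p2, 1
12. not p1, 1
Accessibility: 0R0, 0R1, 1R0, 1R1
Branch closes: p2 and not p2 both at 1.
All branches of the tableau close; one closing branch shown above.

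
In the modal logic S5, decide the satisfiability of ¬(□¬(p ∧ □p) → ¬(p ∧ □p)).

1. ¬(□¬(p ∧ □p) → ¬(p ∧ □p)), 0
2. □¬(p ∧ □p), 0
3. p ∧ □p, 0
4. p, 0
5. □p, 0
6. ¬(p ∧ □p), 0
7. ¬□p, 0
8. ¬p, 1
9. ¬(p ∧ □p), 1
10. p, 1
Accessibility: 0R0, 0R1, 1R0, 1R1
Branch closes: p and ¬p both at 1.
Every branch closes; the branch above is one of them.

Unsatisfiable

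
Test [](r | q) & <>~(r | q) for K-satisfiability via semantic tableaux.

Unsatisfiable (every branch closes)

1. [](r | q) & <>~(r | q), w0
2. [](r | q), w0
3. <>~(r | q), w0
4. ~(r | q), w1
5. ~r, w1
6. ~q, w1
7. r | q, w1
8. q, w1
Accessibility: w0Rw1
Branch closes: q and ~q both at w1.
All branches of the tableau close; one closing branch shown above.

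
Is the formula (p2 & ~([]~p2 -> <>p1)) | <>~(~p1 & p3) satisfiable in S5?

Satisfiable

1. (p2 & ~([]~p2 -> <>p1)) | <>~(~p1 & p3), u
2. <>~(~p1 & p3), u   [|-rule on 1 (branches; this branch)]
3. ~(~p1 & p3), v   [<>-rule on 2: fresh world v, uRv]
4. ~p3, v   [~&-rule on 3 (branches; this branch)]
Accessibility: uRu, uRv, vRu, vRv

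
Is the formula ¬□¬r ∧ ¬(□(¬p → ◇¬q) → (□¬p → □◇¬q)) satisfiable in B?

Unsatisfiable (every branch closes)

1. ¬□¬r ∧ ¬(□(¬p → ◇¬q) → (□¬p → □◇¬q)), u
2. ¬□¬r, u   [∧-rule on 1]
3. ¬(□(¬p → ◇¬q) → (□¬p → □◇¬q)), u   [∧-rule on 1]
4. □(¬p → ◇¬q), u   [¬→-rule on 3]
5. ¬(□¬p → □◇¬q), u   [¬→-rule on 3]
6. □¬p, u   [¬→-rule on 5]
7. ¬□◇¬q, u   [¬→-rule on 5]
8. ¬p → ◇¬q, u   [□-rule on 4 via uRu]
9. ¬p, u   [□-rule on 6 via uRu]
10. ◇¬q, u   [→-rule on 8 (branches; this branch)]
11. r, v   [¬□-rule on 2: fresh world v, uRv]
12. ¬p → ◇¬q, v   [□-rule on 4 via uRv]
13. ¬p, v   [□-rule on 6 via uRv]
14. ◇¬q, v   [→-rule on 12 (branches; this branch)]
15. ¬◇¬q, w   [¬□-rule on 7: fresh world w, uRw]
16. ¬p → ◇¬q, w   [□-rule on 4 via uRw]
17. ¬p, w   [□-rule on 6 via uRw]
18. q, u   [¬◇-rule on 15 via wRu]
19. q, w   [¬◇-rule on 15 via wRw]
20. ◇¬q, w   [→-rule on 16 (branches; this branch)]
21. ¬q, x   [◇-rule on 10: fresh world x, uRx]
22. ¬p → ◇¬q, x   [□-rule on 4 via uRx]
23. ¬p, x   [□-rule on 6 via uRx]
24. ◇¬q, x   [→-rule on 22 (branches; this branch)]
25. ¬q, y   [◇-rule on 14: fresh world y, vRy]
26. ¬q, z   [◇-rule on 20: fresh world z, wRz]
27. q, z   [¬◇-rule on 15 via wRz]
Accessibility: uRu, uRv, uRw, uRx, vRu, vRv, vRy, wRu, wRw, wRz, xRu, xRx, yRv, yRy, zRw, zRz
Branch closes: q and ¬q both at z.
Every branch closes; the branch above is one of them.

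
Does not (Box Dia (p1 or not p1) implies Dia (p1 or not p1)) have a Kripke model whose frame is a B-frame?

1. not (Box Dia (p1 or not p1) implies Dia (p1 or not p1)), w0
2. Box Dia (p1 or not p1), w0   [neg-implies-rule on 1]
3. not Dia (p1 or not p1), w0   [neg-implies-rule on 1]
4. Dia (p1 or not p1), w0   [Box-rule on 2 via w0Rw0]
5. not (p1 or not p1), w0   [neg-Dia-rule on 3 via w0Rw0]
6. not p1, w0   [neg-or-rule on 5]
7. p1, w0   [neg-or-rule on 5]
Accessibility: w0Rw0
Branch closes: p1 and not p1 both at w0.
All branches of the tableau close; one closing branch shown above.

No, unsatisfiable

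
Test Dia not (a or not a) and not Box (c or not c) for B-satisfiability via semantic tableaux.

No, unsatisfiable

1. Dia not (a or not a) and not Box (c or not c), u
2. Dia not (a or not a), u
3. not Box (c or not c), u
4. not (a or not a), v
5. not a, v
6. a, v
Accessibility: uRu, uRv, vRu, vRv
Branch closes: a and not a both at v.
All branches of the tableau close; one closing branch shown above.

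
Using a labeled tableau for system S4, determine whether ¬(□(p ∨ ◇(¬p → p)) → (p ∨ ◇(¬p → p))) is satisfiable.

1. ¬(□(p ∨ ◇(¬p → p)) → (p ∨ ◇(¬p → p))), u
2. □(p ∨ ◇(¬p → p)), u
3. ¬(p ∨ ◇(¬p → p)), u
4. ¬p, u
5. ¬◇(¬p → p), u
6. p ∨ ◇(¬p → p), u
7. ¬(¬p → p), u
8. ◇(¬p → p), u
9. ¬p → p, v
10. p ∨ ◇(¬p → p), v
11. ¬(¬p → p), v
12. ¬p, v
13. p, v
Accessibility: uRu, uRv, vRv
Branch closes: p and ¬p both at v.
Every branch closes; the branch above is one of them.

Unsatisfiable (every branch closes)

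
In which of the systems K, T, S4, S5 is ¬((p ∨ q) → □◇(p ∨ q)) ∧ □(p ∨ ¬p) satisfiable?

S4-tableau for the formula:
1. ¬((p ∨ q) → □◇(p ∨ q)) ∧ □(p ∨ ¬p), u
2. ¬((p ∨ q) → □◇(p ∨ q)), u   [∧-rule on 1]
3. □(p ∨ ¬p), u   [∧-rule on 1]
4. p ∨ q, u   [¬→-rule on 2]
5. ¬□◇(p ∨ q), u   [¬→-rule on 2]
6. p ∨ ¬p, u   [□-rule on 3 via uRu]
7. q, u   [∨-rule on 4 (branches; this branch)]
8. ¬p, u   [∨-rule on 6 (branches; this branch)]
9. ¬◇(p ∨ q), v   [¬□-rule on 5: fresh world v, uRv]
10. p ∨ ¬p, v   [□-rule on 3 via uRv]
11. ¬(p ∨ q), v   [¬◇-rule on 9 via vRv]
12. ¬p, v   [¬∨-rule on 11]
13. ¬q, v   [¬∨-rule on 11]
Accessibility: uRu, uRv, vRv
Complete open branch: satisfiable in S4, hence also in K, T (this S4-model is also a K-model and a T-model).
S5-tableau for the formula:
1. ¬((p ∨ q) → □◇(p ∨ q)) ∧ □(p ∨ ¬p), u
2. ¬((p ∨ q) → □◇(p ∨ q)), u   [∧-rule on 1]
3. □(p ∨ ¬p), u   [∧-rule on 1]
4. p ∨ q, u   [¬→-rule on 2]
5. ¬□◇(p ∨ q), u   [¬→-rule on 2]
6. p ∨ ¬p, u   [□-rule on 3 via uRu]
7. q, u   [∨-rule on 4 (branches; this branch)]
8. ¬p, u   [∨-rule on 6 (branches; this branch)]
9. ¬◇(p ∨ q), v   [¬□-rule on 5: fresh world v, uRv]
10. p ∨ ¬p, v   [□-rule on 3 via uRv]
11. ¬(p ∨ q), u   [¬◇-rule on 9 via vRu]
12. ¬q, u   [¬∨-rule on 11]
Accessibility: uRu, uRv, vRu, vRv
Branch closes: q and ¬q both at u.
Every branch closes (one shown): unsatisfiable in S5.

K, T, S4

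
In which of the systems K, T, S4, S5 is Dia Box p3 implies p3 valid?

S5-tableau for the negation not (Dia Box p3 implies p3):
1. not (Dia Box p3 implies p3), w0
2. Dia Box p3, w0
3. not p3, w0
4. Box p3, w1
5. p3, w0
Accessibility: w0Rw0, w0Rw1, w1Rw0, w1Rw1
Branch closes: p3 and not p3 both at w0.
Every branch closes (one shown): valid in S5.
S4-tableau for the negation not (Dia Box p3 implies p3):
1. not (Dia Box p3 implies p3), w0
2. Dia Box p3, w0
3. not p3, w0
4. Box p3, w1
5. p3, w1
Accessibility: w0Rw0, w0Rw1, w1Rw1
Complete open branch: countermodel on an S4-frame, so not valid in S4, nor in K, T (the same frame is also a K-frame and a T-frame).

S5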